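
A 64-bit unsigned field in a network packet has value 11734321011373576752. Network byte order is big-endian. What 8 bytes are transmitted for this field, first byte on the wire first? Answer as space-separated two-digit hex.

A2 D8 AE C9 EB 53 12 30

11734321011373576752 in hexadecimal, padded to 64 bits, is 0xA2D8AEC9EB531230.
Split into bytes (most-significant first): A2 D8 AE C9 EB 53 12 30.
Big-endian stores the most-significant byte at the lowest address.
So the memory order matches the most-significant-first order: A2 D8 AE C9 EB 53 12 30.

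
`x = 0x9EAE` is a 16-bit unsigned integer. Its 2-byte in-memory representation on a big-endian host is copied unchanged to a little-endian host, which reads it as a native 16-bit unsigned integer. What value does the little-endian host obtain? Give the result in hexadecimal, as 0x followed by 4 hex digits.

0xAE9E

Stored big-endian, the bytes at ascending addresses are 9E AE.
Read back as little-endian, the first byte is least significant, giving 0xAE9E.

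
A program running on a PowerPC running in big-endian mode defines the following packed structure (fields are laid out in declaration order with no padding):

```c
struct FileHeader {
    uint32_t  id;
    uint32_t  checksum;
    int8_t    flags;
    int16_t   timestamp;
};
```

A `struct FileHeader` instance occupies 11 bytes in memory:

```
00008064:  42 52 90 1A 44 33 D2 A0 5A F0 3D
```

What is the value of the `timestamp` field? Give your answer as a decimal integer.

-4035

`timestamp` follows `id` (4 B), `checksum` (4 B), `flags` (1 B), so it starts at offset 4 + 4 + 1 = 9 and occupies 2 bytes.
Bytes at offsets 9..10: F0 3D.
In big-endian order the high byte comes first in memory.
The bytes are already most-significant first: 0xF03D.
Top bit is set, so as a signed 16-bit value this is 0xF03D − 2^16 = -4035.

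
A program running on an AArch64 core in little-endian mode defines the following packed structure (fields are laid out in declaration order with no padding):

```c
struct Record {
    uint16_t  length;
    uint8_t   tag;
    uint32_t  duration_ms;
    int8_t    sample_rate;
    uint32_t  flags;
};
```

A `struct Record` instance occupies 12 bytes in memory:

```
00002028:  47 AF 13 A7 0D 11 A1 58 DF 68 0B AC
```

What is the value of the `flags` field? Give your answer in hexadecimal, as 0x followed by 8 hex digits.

`flags` follows `length` (2 B), `tag` (1 B), `duration_ms` (4 B), `sample_rate` (1 B), so it starts at offset 2 + 1 + 4 + 1 = 8 and occupies 4 bytes.
Bytes at offsets 8..11: DF 68 0B AC.
Little-endian: lowest address holds the least-significant byte.
Reassemble most-significant byte first: AC 0B 68 DF → 0xAC0B68DF.

0xAC0B68DF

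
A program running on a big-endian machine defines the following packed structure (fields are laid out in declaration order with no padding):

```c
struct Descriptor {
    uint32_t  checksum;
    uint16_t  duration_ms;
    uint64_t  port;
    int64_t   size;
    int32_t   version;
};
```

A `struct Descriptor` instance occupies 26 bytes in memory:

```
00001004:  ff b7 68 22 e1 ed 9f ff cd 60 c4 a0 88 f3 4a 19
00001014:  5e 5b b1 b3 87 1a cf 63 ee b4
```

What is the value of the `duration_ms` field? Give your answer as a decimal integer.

`duration_ms` follows `checksum` (4 bytes), so it starts at byte offset 4 and occupies 2 bytes.
Bytes at offsets 4..5: E1 ED.
Big-endian: lowest address holds the most-significant byte.
The bytes are already most-significant first: 0xE1ED.
0xE1ED = 57837.

57837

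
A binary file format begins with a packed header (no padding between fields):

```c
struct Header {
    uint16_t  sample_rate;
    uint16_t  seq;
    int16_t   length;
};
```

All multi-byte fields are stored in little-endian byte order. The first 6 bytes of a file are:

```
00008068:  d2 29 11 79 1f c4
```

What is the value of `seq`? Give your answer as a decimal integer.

`seq` follows `sample_rate` (2 bytes), so it starts at byte offset 2 and occupies 2 bytes.
Bytes at offsets 2..3: 11 79.
Little-endian stores the least-significant byte at the lowest address.
Reassemble most-significant byte first: 79 11 → 0x7911.
0x7911 = 30993.

30993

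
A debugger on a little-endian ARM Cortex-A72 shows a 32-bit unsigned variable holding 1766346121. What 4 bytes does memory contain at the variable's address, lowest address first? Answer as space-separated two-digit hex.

1766346121 in hexadecimal, padded to 32 bits, is 0x69484D89.
Split into bytes (most-significant first): 69 48 4D 89.
Little-endian stores the least-significant byte at the lowest address.
So at ascending addresses the bytes are 89 4D 48 69.

89 4D 48 69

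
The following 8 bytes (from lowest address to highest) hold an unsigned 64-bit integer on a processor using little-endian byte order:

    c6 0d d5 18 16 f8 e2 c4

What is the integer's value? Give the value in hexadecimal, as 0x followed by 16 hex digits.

0xC4E2F81618D50DC6

Little-endian stores the least-significant byte at the lowest address.
Reassemble most-significant byte first: C4 E2 F8 16 18 D5 0D C6 → 0xC4E2F81618D50DC6.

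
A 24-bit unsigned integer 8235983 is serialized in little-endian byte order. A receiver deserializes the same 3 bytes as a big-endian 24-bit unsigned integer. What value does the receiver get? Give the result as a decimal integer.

13609853

8235983 in 24-bit hexadecimal is 0x7DABCF.
Stored little-endian, the bytes at ascending addresses are CF AB 7D.
Read back as big-endian, the last byte is least significant, giving 0xCFAB7D.
0xCFAB7D = 13609853.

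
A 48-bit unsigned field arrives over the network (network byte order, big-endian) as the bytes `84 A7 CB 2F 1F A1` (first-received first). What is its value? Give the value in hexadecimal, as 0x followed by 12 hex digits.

0x84A7CB2F1FA1

In big-endian order the high byte comes first in memory.
The bytes are already most-significant first: 0x84A7CB2F1FA1.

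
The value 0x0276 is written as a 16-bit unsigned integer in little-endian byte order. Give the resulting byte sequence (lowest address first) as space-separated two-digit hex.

Split into bytes (most-significant first): 02 76.
Little-endian: lowest address holds the least-significant byte.
So at ascending addresses the bytes are 76 02.

76 02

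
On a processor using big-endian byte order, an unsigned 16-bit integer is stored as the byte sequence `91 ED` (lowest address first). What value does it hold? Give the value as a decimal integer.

Big-endian: lowest address holds the most-significant byte.
The bytes are already most-significant first: 0x91ED.
0x91ED = 37357.

37357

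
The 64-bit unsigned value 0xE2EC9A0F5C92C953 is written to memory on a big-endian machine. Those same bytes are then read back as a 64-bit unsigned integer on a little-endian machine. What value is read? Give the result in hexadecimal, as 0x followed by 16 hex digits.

0x53C9925C0F9AECE2

Stored big-endian, the bytes at ascending addresses are E2 EC 9A 0F 5C 92 C9 53.
Read back as little-endian, the first byte is least significant, giving 0x53C9925C0F9AECE2.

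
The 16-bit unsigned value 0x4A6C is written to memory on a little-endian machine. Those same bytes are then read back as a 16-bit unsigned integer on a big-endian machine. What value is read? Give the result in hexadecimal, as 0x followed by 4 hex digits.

0x6C4A

Stored little-endian, the bytes at ascending addresses are 6C 4A.
Read back as big-endian, the last byte is least significant, giving 0x6C4A.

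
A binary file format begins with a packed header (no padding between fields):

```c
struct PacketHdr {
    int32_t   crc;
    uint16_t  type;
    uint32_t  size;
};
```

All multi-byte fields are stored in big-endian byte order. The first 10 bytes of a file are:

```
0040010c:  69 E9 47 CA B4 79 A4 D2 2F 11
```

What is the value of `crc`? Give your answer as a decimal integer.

1776895946

`crc` is the first field, at byte offset 0, occupying 4 bytes.
Bytes at offsets 0..3: 69 E9 47 CA.
Big-endian stores the most-significant byte at the lowest address.
The bytes are already most-significant first: 0x69E947CA.
0x69E947CA = 1776895946.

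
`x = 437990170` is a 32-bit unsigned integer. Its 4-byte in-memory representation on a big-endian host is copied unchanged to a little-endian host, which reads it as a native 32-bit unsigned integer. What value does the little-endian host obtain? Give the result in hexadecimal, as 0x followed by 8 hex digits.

437990170 in 32-bit hexadecimal is 0x1A1B331A.
Stored big-endian, the bytes at ascending addresses are 1A 1B 33 1A.
Read back as little-endian, the first byte is least significant, giving 0x1A331B1A.

0x1A331B1A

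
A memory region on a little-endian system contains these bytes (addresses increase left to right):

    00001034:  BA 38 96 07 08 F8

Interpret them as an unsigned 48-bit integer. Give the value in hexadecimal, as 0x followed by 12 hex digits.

0xF808079638BA

In little-endian order the low byte comes first in memory.
Reassemble most-significant byte first: F8 08 07 96 38 BA → 0xF808079638BA.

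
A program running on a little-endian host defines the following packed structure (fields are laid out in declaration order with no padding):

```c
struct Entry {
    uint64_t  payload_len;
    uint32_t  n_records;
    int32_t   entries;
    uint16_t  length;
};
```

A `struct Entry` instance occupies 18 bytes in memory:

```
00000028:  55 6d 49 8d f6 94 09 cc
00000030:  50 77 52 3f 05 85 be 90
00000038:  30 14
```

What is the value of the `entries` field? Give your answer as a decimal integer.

-1866562299

`entries` follows `payload_len` (8 B), `n_records` (4 B), so it starts at offset 8 + 4 = 12 and occupies 4 bytes.
Bytes at offsets 12..15: 05 85 BE 90.
Little-endian stores the least-significant byte at the lowest address.
Reassemble most-significant byte first: 90 BE 85 05 → 0x90BE8505.
Top bit is set, so as a signed 32-bit value this is 0x90BE8505 − 2^32 = -1866562299.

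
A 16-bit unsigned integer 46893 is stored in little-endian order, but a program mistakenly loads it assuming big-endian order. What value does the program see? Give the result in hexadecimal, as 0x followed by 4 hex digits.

46893 in 16-bit hexadecimal is 0xB72D.
Stored little-endian, the bytes at ascending addresses are 2D B7.
Read back as big-endian, the last byte is least significant, giving 0x2DB7.

0x2DB7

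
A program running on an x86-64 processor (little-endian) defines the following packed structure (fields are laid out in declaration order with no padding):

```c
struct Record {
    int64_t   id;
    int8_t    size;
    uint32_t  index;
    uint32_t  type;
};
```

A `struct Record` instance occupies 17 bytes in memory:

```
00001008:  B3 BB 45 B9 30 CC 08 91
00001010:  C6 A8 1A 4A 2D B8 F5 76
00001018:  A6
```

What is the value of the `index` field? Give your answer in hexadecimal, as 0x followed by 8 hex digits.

0x2D4A1AA8

`index` follows `id` (8 B), `size` (1 B), so it starts at offset 8 + 1 = 9 and occupies 4 bytes.
Bytes at offsets 9..12: A8 1A 4A 2D.
In little-endian order the low byte comes first in memory.
Reassemble most-significant byte first: 2D 4A 1A A8 → 0x2D4A1AA8.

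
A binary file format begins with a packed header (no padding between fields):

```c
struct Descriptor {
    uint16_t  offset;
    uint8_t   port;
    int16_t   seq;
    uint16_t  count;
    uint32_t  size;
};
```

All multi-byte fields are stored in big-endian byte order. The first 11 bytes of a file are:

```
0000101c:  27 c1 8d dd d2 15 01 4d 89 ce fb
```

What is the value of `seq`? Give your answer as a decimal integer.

`seq` follows `offset` (2 B), `port` (1 B), so it starts at offset 2 + 1 = 3 and occupies 2 bytes.
Bytes at offsets 3..4: DD D2.
Big-endian: lowest address holds the most-significant byte.
The bytes are already most-significant first: 0xDDD2.
Top bit is set, so as a signed 16-bit value this is 0xDDD2 − 2^16 = -8750.

-8750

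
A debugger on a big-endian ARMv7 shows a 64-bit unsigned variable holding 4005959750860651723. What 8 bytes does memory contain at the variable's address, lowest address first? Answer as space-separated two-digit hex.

37 98 07 2B 3E 8F BC CB

4005959750860651723 in hexadecimal, padded to 64 bits, is 0x3798072B3E8FBCCB.
Split into bytes (most-significant first): 37 98 07 2B 3E 8F BC CB.
In big-endian order the high byte comes first in memory.
So the memory order matches the most-significant-first order: 37 98 07 2B 3E 8F BC CB.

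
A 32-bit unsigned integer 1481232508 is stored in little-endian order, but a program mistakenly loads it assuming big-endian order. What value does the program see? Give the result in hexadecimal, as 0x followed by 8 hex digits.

0x7CD04958

1481232508 in 32-bit hexadecimal is 0x5849D07C.
Stored little-endian, the bytes at ascending addresses are 7C D0 49 58.
Read back as big-endian, the last byte is least significant, giving 0x7CD04958.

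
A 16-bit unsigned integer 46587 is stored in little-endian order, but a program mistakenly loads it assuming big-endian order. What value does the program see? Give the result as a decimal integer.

46587 in 16-bit hexadecimal is 0xB5FB.
Stored little-endian, the bytes at ascending addresses are FB B5.
Read back as big-endian, the last byte is least significant, giving 0xFBB5.
0xFBB5 = 64437.

64437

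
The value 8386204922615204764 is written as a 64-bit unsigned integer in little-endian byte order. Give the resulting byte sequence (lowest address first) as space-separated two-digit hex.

9C 8B 1C F2 F1 C8 61 74

8386204922615204764 in hexadecimal, padded to 64 bits, is 0x7461C8F1F21C8B9C.
Split into bytes (most-significant first): 74 61 C8 F1 F2 1C 8B 9C.
Little-endian stores the least-significant byte at the lowest address.
So at ascending addresses the bytes are 9C 8B 1C F2 F1 C8 61 74.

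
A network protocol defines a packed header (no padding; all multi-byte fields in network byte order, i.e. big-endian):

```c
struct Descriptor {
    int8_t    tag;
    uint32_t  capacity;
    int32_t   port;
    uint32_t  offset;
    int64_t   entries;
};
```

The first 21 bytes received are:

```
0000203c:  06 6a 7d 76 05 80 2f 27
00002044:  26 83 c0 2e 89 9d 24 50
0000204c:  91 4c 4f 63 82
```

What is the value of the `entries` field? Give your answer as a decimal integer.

-7123480125612530814

`entries` follows `tag` (1 B), `capacity` (4 B), `port` (4 B), `offset` (4 B), so it starts at offset 1 + 4 + 4 + 4 = 13 and occupies 8 bytes.
Bytes at offsets 13..20: 9D 24 50 91 4C 4F 63 82.
Big-endian: lowest address holds the most-significant byte.
The bytes are already most-significant first: 0x9D2450914C4F6382.
Top bit is set, so as a signed 64-bit value this is 0x9D2450914C4F6382 − 2^64 = -7123480125612530814.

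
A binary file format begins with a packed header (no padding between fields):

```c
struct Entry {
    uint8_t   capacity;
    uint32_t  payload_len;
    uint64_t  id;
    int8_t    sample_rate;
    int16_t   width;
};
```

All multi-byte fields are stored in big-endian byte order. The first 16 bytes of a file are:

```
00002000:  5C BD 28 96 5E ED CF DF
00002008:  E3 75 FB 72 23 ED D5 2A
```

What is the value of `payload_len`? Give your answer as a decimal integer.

3173553758

`payload_len` follows `capacity` (1 byte), so it starts at byte offset 1 and occupies 4 bytes.
Bytes at offsets 1..4: BD 28 96 5E.
Big-endian stores the most-significant byte at the lowest address.
The bytes are already most-significant first: 0xBD28965E.
0xBD28965E = 3173553758.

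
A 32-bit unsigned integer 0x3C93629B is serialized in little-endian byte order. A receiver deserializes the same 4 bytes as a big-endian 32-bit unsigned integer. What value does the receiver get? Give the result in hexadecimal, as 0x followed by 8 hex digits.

0x9B62933C

Stored little-endian, the bytes at ascending addresses are 9B 62 93 3C.
Read back as big-endian, the last byte is least significant, giving 0x9B62933C.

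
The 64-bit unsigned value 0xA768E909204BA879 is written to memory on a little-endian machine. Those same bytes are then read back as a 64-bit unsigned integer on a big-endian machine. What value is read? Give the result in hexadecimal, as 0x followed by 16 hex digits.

Stored little-endian, the bytes at ascending addresses are 79 A8 4B 20 09 E9 68 A7.
Read back as big-endian, the last byte is least significant, giving 0x79A84B2009E968A7.

0x79A84B2009E968A7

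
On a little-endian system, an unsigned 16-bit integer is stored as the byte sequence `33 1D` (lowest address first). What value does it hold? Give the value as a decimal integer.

Little-endian stores the least-significant byte at the lowest address.
Reassemble most-significant byte first: 1D 33 → 0x1D33.
0x1D33 = 7475.

7475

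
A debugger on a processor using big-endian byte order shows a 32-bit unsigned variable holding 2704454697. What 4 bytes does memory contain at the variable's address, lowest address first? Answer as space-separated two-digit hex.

2704454697 in hexadecimal, padded to 32 bits, is 0xA132B429.
Split into bytes (most-significant first): A1 32 B4 29.
In big-endian order the high byte comes first in memory.
So the memory order matches the most-significant-first order: A1 32 B4 29.

A1 32 B4 29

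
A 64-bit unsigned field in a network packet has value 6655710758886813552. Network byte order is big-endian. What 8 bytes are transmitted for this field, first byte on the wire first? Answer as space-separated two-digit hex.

6655710758886813552 in hexadecimal, padded to 64 bits, is 0x5C5DD5ABF731AF70.
Split into bytes (most-significant first): 5C 5D D5 AB F7 31 AF 70.
Big-endian stores the most-significant byte at the lowest address.
So the memory order matches the most-significant-first order: 5C 5D D5 AB F7 31 AF 70.

5C 5D D5 AB F7 31 AF 70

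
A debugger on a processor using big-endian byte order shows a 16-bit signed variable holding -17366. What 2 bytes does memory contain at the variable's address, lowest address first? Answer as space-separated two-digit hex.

Two's complement of -17366 in 16 bits: 17366 = 0x43D6; invert → 0xBC29; add 1 → 0xBC2A.
Split into bytes (most-significant first): BC 2A.
Big-endian: lowest address holds the most-significant byte.
So the memory order matches the most-significant-first order: BC 2A.

BC 2A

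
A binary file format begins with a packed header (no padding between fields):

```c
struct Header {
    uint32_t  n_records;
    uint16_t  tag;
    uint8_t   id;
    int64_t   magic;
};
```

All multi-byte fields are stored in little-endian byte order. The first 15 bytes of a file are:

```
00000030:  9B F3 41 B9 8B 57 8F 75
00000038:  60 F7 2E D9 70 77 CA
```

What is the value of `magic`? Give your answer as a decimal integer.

-3857490477721362315

`magic` follows `n_records` (4 B), `tag` (2 B), `id` (1 B), so it starts at offset 4 + 2 + 1 = 7 and occupies 8 bytes.
Bytes at offsets 7..14: 75 60 F7 2E D9 70 77 CA.
Little-endian stores the least-significant byte at the lowest address.
Reassemble most-significant byte first: CA 77 70 D9 2E F7 60 75 → 0xCA7770D92EF76075.
Top bit is set, so as a signed 64-bit value this is 0xCA7770D92EF76075 − 2^64 = -3857490477721362315.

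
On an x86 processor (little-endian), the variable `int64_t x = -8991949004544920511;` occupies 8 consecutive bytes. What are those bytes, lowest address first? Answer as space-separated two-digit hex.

41 34 AC 91 05 2E 36 83

Two's complement of -8991949004544920511 in 64 bits: 8991949004544920511 = 0x7CC9D1FA6E53CBBF; invert → 0x83362E0591AC3440; add 1 → 0x83362E0591AC3441.
Split into bytes (most-significant first): 83 36 2E 05 91 AC 34 41.
Little-endian: lowest address holds the least-significant byte.
So at ascending addresses the bytes are 41 34 AC 91 05 2E 36 83.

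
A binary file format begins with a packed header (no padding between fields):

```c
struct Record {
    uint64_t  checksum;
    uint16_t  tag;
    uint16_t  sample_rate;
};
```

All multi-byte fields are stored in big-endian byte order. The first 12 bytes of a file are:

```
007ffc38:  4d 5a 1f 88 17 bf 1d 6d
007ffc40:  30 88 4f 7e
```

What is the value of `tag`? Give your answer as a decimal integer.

`tag` follows `checksum` (8 bytes), so it starts at byte offset 8 and occupies 2 bytes.
Bytes at offsets 8..9: 30 88.
In big-endian order the high byte comes first in memory.
The bytes are already most-significant first: 0x3088.
0x3088 = 12424.

12424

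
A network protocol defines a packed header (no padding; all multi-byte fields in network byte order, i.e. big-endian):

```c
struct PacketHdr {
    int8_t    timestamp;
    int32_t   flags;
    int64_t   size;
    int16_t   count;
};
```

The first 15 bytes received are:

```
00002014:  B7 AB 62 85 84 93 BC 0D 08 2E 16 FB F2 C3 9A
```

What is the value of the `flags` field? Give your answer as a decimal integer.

`flags` follows `timestamp` (1 byte), so it starts at byte offset 1 and occupies 4 bytes.
Bytes at offsets 1..4: AB 62 85 84.
Big-endian: lowest address holds the most-significant byte.
The bytes are already most-significant first: 0xAB628584.
Top bit is set, so as a signed 32-bit value this is 0xAB628584 − 2^32 = -1419606652.

-1419606652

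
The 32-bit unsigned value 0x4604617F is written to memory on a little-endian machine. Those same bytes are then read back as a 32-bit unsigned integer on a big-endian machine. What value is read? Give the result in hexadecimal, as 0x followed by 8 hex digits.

0x7F610446

Stored little-endian, the bytes at ascending addresses are 7F 61 04 46.
Read back as big-endian, the last byte is least significant, giving 0x7F610446.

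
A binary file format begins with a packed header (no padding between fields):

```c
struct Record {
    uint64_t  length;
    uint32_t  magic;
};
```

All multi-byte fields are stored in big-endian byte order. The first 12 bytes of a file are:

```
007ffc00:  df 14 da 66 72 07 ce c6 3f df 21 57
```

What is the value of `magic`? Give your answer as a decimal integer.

1071587671

`magic` follows `length` (8 bytes), so it starts at byte offset 8 and occupies 4 bytes.
Bytes at offsets 8..11: 3F DF 21 57.
Big-endian: lowest address holds the most-significant byte.
The bytes are already most-significant first: 0x3FDF2157.
0x3FDF2157 = 1071587671.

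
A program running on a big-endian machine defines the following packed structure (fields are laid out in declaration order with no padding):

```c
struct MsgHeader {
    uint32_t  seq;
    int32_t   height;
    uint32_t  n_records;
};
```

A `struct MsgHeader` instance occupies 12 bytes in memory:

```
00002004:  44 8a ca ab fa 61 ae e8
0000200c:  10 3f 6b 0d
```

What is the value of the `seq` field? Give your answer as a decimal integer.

1149946539

`seq` is the first field, at byte offset 0, occupying 4 bytes.
Bytes at offsets 0..3: 44 8A CA AB.
Big-endian: lowest address holds the most-significant byte.
The bytes are already most-significant first: 0x448ACAAB.
0x448ACAAB = 1149946539.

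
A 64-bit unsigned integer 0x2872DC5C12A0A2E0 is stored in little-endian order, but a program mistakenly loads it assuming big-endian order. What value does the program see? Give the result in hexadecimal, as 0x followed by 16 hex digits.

Stored little-endian, the bytes at ascending addresses are E0 A2 A0 12 5C DC 72 28.
Read back as big-endian, the last byte is least significant, giving 0xE0A2A0125CDC7228.

0xE0A2A0125CDC7228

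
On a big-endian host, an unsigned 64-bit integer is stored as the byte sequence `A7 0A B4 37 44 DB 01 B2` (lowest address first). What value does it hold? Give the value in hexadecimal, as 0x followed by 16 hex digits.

0xA70AB43744DB01B2

In big-endian order the high byte comes first in memory.
The bytes are already most-significant first: 0xA70AB43744DB01B2.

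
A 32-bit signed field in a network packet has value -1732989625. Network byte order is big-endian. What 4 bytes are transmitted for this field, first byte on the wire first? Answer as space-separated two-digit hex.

Two's complement of -1732989625 in 32 bits: 1732989625 = 0x674B52B9; invert → 0x98B4AD46; add 1 → 0x98B4AD47.
Split into bytes (most-significant first): 98 B4 AD 47.
Big-endian stores the most-significant byte at the lowest address.
So the memory order matches the most-significant-first order: 98 B4 AD 47.

98 B4 AD 47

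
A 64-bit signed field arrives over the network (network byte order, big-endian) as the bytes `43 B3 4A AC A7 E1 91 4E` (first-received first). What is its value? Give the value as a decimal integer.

In big-endian order the high byte comes first in memory.
The bytes are already most-significant first: 0x43B34AACA7E1914E.
0x43B34AACA7E1914E = 4878324926783787342.

4878324926783787342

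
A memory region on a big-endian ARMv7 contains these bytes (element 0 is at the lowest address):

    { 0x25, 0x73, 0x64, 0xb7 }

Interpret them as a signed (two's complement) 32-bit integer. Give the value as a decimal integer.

Big-endian: lowest address holds the most-significant byte.
The bytes are already most-significant first: 0x257364B7.
0x257364B7 = 628319415.

628319415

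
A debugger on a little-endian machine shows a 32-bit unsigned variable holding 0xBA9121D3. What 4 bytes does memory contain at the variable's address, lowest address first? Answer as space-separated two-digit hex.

Split into bytes (most-significant first): BA 91 21 D3.
Little-endian: lowest address holds the least-significant byte.
So at ascending addresses the bytes are D3 21 91 BA.

D3 21 91 BA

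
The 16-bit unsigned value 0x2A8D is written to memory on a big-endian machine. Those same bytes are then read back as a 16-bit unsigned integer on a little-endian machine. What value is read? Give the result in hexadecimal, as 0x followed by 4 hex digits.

Stored big-endian, the bytes at ascending addresses are 2A 8D.
Read back as little-endian, the first byte is least significant, giving 0x8D2A.

0x8D2A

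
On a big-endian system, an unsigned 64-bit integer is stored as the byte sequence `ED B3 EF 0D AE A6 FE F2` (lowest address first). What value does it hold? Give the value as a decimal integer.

17128296649863921394

Big-endian: lowest address holds the most-significant byte.
The bytes are already most-significant first: 0xEDB3EF0DAEA6FEF2.
0xEDB3EF0DAEA6FEF2 = 17128296649863921394.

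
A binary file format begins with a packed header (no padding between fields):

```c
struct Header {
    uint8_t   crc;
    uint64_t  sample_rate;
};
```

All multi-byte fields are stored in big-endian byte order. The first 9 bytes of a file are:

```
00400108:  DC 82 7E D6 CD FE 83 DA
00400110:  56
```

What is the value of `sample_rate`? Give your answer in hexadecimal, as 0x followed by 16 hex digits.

0x827ED6CDFE83DA56

`sample_rate` follows `crc` (1 byte), so it starts at byte offset 1 and occupies 8 bytes.
Bytes at offsets 1..8: 82 7E D6 CD FE 83 DA 56.
Big-endian stores the most-significant byte at the lowest address.
The bytes are already most-significant first: 0x827ED6CDFE83DA56.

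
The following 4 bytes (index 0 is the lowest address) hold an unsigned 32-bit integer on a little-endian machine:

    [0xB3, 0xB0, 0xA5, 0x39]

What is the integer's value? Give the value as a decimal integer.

967159987

Little-endian: lowest address holds the least-significant byte.
Reassemble most-significant byte first: 39 A5 B0 B3 → 0x39A5B0B3.
0x39A5B0B3 = 967159987.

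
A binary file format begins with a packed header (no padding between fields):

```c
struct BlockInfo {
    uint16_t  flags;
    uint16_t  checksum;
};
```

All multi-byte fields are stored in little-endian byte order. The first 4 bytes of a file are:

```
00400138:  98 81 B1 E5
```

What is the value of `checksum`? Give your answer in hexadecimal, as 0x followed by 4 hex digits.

0xE5B1

`checksum` follows `flags` (2 bytes), so it starts at byte offset 2 and occupies 2 bytes.
Bytes at offsets 2..3: B1 E5.
Little-endian: lowest address holds the least-significant byte.
Reassemble most-significant byte first: E5 B1 → 0xE5B1.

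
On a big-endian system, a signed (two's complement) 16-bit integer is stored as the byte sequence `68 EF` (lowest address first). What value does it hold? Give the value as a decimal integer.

In big-endian order the high byte comes first in memory.
The bytes are already most-significant first: 0x68EF.
0x68EF = 26863.

26863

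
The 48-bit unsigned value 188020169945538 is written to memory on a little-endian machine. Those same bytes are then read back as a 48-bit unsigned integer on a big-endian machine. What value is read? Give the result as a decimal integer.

214067358400683

188020169945538 in 48-bit hexadecimal is 0xAB00DB70B1C2.
Stored little-endian, the bytes at ascending addresses are C2 B1 70 DB 00 AB.
Read back as big-endian, the last byte is least significant, giving 0xC2B170DB00AB.
0xC2B170DB00AB = 214067358400683.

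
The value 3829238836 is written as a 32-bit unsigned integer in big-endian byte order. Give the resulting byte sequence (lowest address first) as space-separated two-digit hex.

E4 3D 8C 34

3829238836 in hexadecimal, padded to 32 bits, is 0xE43D8C34.
Split into bytes (most-significant first): E4 3D 8C 34.
Big-endian: lowest address holds the most-significant byte.
So the memory order matches the most-significant-first order: E4 3D 8C 34.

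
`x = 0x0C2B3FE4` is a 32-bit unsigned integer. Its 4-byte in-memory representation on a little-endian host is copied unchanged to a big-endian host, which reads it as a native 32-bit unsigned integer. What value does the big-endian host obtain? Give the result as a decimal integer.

Stored little-endian, the bytes at ascending addresses are E4 3F 2B 0C.
Read back as big-endian, the last byte is least significant, giving 0xE43F2B0C.
0xE43F2B0C = 3829345036.

3829345036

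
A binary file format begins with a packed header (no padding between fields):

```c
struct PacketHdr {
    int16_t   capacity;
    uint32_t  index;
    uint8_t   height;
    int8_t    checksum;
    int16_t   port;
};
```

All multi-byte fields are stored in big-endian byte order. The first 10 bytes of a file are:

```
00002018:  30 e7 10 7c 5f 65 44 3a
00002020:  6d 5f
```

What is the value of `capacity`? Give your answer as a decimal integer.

12519

`capacity` is the first field, at byte offset 0, occupying 2 bytes.
Bytes at offsets 0..1: 30 E7.
In big-endian order the high byte comes first in memory.
The bytes are already most-significant first: 0x30E7.
0x30E7 = 12519.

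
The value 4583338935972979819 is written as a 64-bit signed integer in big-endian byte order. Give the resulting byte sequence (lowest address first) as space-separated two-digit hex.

4583338935972979819 in hexadecimal, padded to 64 bits, is 0x3F9B4A7A8BE2E46B.
Split into bytes (most-significant first): 3F 9B 4A 7A 8B E2 E4 6B.
In big-endian order the high byte comes first in memory.
So the memory order matches the most-significant-first order: 3F 9B 4A 7A 8B E2 E4 6B.

3F 9B 4A 7A 8B E2 E4 6B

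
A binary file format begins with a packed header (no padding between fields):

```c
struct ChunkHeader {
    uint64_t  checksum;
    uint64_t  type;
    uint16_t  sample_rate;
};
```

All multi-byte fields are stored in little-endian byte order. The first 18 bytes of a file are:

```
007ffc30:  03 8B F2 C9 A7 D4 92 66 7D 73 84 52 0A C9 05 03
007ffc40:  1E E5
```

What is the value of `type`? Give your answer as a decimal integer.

217801203168605053

`type` follows `checksum` (8 bytes), so it starts at byte offset 8 and occupies 8 bytes.
Bytes at offsets 8..15: 7D 73 84 52 0A C9 05 03.
Little-endian stores the least-significant byte at the lowest address.
Reassemble most-significant byte first: 03 05 C9 0A 52 84 73 7D → 0x0305C90A5284737D.
0x0305C90A5284737D = 217801203168605053.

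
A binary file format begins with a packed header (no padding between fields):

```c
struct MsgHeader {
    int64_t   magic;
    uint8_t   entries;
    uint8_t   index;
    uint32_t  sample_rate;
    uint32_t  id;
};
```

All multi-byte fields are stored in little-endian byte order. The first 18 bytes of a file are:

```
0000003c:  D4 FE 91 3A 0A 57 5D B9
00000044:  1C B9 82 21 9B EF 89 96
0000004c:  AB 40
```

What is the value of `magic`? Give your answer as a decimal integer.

`magic` is the first field, at byte offset 0, occupying 8 bytes.
Bytes at offsets 0..7: D4 FE 91 3A 0A 57 5D B9.
Little-endian stores the least-significant byte at the lowest address.
Reassemble most-significant byte first: B9 5D 57 0A 3A 91 FE D4 → 0xB95D570A3A91FED4.
Top bit is set, so as a signed 64-bit value this is 0xB95D570A3A91FED4 − 2^64 = -5089816302414856492.

-5089816302414856492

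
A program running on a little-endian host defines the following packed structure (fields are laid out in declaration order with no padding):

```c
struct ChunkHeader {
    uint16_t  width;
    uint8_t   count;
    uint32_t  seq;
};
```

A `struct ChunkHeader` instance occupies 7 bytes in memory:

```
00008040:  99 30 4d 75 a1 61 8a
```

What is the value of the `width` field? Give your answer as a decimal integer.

`width` is the first field, at byte offset 0, occupying 2 bytes.
Bytes at offsets 0..1: 99 30.
Little-endian stores the least-significant byte at the lowest address.
Reassemble most-significant byte first: 30 99 → 0x3099.
0x3099 = 12441.

12441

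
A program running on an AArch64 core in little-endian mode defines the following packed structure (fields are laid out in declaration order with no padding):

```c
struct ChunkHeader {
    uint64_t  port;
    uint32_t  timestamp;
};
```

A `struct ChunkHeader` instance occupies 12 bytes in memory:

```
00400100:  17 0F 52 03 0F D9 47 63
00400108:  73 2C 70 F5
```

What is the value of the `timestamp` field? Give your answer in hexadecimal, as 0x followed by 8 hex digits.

0xF5702C73

`timestamp` follows `port` (8 bytes), so it starts at byte offset 8 and occupies 4 bytes.
Bytes at offsets 8..11: 73 2C 70 F5.
Little-endian: lowest address holds the least-significant byte.
Reassemble most-significant byte first: F5 70 2C 73 → 0xF5702C73.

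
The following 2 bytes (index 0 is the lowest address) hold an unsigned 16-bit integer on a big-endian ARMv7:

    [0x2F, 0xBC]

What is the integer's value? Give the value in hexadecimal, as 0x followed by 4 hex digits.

0x2FBC

Big-endian: lowest address holds the most-significant byte.
The bytes are already most-significant first: 0x2FBC.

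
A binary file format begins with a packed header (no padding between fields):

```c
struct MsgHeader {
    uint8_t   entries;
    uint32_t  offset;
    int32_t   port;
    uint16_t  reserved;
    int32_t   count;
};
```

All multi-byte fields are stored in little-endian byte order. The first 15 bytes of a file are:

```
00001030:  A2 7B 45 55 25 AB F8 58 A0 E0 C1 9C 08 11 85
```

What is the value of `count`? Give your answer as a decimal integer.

-2062481252

`count` follows `entries` (1 B), `offset` (4 B), `port` (4 B), `reserved` (2 B), so it starts at offset 1 + 4 + 4 + 2 = 11 and occupies 4 bytes.
Bytes at offsets 11..14: 9C 08 11 85.
In little-endian order the low byte comes first in memory.
Reassemble most-significant byte first: 85 11 08 9C → 0x8511089C.
Top bit is set, so as a signed 32-bit value this is 0x8511089C − 2^32 = -2062481252.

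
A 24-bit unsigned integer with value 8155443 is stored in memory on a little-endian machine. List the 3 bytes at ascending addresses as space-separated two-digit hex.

33 71 7C

8155443 in hexadecimal, padded to 24 bits, is 0x7C7133.
Split into bytes (most-significant first): 7C 71 33.
Little-endian: lowest address holds the least-significant byte.
So at ascending addresses the bytes are 33 71 7C.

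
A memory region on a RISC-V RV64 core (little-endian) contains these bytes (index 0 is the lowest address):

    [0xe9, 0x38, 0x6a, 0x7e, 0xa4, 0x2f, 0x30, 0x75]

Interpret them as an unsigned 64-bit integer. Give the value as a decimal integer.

Little-endian stores the least-significant byte at the lowest address.
Reassemble most-significant byte first: 75 30 2F A4 7E 6A 38 E9 → 0x75302FA47E6A38E9.
0x75302FA47E6A38E9 = 8444301684861712617.

8444301684861712617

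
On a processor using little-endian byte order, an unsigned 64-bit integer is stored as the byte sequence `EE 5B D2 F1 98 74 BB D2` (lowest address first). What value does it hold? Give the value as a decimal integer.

15184858768850705390

In little-endian order the low byte comes first in memory.
Reassemble most-significant byte first: D2 BB 74 98 F1 D2 5B EE → 0xD2BB7498F1D25BEE.
0xD2BB7498F1D25BEE = 15184858768850705390.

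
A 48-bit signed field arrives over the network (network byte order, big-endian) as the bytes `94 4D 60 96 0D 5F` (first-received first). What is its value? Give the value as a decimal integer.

In big-endian order the high byte comes first in memory.
The bytes are already most-significant first: 0x944D60960D5F.
Top bit is set, so as a signed 48-bit value this is 0x944D60960D5F − 2^48 = -118414922871457.

-118414922871457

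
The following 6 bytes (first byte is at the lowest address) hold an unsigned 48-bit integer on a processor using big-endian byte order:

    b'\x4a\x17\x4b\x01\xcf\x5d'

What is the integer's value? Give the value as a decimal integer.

81463903113053

Big-endian stores the most-significant byte at the lowest address.
The bytes are already most-significant first: 0x4A174B01CF5D.
0x4A174B01CF5D = 81463903113053.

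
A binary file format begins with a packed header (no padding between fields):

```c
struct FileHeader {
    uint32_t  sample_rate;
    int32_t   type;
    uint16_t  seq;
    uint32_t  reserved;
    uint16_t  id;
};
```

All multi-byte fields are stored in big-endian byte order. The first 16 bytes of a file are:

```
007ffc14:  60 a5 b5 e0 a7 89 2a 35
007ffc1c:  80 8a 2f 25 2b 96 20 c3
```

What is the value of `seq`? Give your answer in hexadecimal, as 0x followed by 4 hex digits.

`seq` follows `sample_rate` (4 B), `type` (4 B), so it starts at offset 4 + 4 = 8 and occupies 2 bytes.
Bytes at offsets 8..9: 80 8A.
In big-endian order the high byte comes first in memory.
The bytes are already most-significant first: 0x808A.

0x808A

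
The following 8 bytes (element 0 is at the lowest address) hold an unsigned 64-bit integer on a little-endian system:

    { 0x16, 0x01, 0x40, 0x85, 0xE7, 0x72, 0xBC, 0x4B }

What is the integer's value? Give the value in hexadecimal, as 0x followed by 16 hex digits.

0x4BBC72E785400116

In little-endian order the low byte comes first in memory.
Reassemble most-significant byte first: 4B BC 72 E7 85 40 01 16 → 0x4BBC72E785400116.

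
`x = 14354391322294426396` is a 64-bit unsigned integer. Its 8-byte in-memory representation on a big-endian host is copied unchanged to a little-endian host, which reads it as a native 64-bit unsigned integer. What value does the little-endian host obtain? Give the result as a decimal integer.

14354391322294426396 in 64-bit hexadecimal is 0xC7350ADAD44F1B1C.
Stored big-endian, the bytes at ascending addresses are C7 35 0A DA D4 4F 1B 1C.
Read back as little-endian, the first byte is least significant, giving 0x1C1B4FD4DA0A35C7.
0x1C1B4FD4DA0A35C7 = 2025300233042933191.

2025300233042933191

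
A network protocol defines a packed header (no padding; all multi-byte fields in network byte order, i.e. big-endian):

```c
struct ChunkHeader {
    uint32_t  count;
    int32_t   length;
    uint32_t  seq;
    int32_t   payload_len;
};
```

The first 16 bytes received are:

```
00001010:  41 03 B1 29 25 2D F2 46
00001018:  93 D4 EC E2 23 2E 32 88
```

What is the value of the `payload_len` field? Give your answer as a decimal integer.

590230152

`payload_len` follows `count` (4 B), `length` (4 B), `seq` (4 B), so it starts at offset 4 + 4 + 4 = 12 and occupies 4 bytes.
Bytes at offsets 12..15: 23 2E 32 88.
Big-endian stores the most-significant byte at the lowest address.
The bytes are already most-significant first: 0x232E3288.
0x232E3288 = 590230152.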